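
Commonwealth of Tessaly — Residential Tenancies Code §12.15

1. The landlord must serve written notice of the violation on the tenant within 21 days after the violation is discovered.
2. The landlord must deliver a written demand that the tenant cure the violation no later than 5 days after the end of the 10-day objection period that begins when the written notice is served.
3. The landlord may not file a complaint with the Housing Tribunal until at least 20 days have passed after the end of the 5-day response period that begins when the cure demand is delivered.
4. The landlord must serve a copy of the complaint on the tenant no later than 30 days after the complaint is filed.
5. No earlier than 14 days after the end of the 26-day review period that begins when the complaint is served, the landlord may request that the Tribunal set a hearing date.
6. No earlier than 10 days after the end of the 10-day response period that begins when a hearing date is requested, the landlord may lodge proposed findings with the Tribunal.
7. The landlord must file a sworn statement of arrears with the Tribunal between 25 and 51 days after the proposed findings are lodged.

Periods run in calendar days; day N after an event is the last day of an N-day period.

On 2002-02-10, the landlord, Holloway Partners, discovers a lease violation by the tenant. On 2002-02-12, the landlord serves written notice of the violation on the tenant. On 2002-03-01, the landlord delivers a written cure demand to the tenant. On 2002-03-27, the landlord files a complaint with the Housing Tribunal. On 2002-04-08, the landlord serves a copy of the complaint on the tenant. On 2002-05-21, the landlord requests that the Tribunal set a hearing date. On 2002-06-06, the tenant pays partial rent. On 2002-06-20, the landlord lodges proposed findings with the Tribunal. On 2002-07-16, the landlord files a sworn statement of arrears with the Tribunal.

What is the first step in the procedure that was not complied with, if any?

Step 2

(1) due by 2002-02-10 + 21 days = 2002-03-03; done 2002-02-12 — timely.
(2) due by 2002-02-22 + 5 days = 2002-02-27; not done until 2002-03-01, 2 days after the deadline.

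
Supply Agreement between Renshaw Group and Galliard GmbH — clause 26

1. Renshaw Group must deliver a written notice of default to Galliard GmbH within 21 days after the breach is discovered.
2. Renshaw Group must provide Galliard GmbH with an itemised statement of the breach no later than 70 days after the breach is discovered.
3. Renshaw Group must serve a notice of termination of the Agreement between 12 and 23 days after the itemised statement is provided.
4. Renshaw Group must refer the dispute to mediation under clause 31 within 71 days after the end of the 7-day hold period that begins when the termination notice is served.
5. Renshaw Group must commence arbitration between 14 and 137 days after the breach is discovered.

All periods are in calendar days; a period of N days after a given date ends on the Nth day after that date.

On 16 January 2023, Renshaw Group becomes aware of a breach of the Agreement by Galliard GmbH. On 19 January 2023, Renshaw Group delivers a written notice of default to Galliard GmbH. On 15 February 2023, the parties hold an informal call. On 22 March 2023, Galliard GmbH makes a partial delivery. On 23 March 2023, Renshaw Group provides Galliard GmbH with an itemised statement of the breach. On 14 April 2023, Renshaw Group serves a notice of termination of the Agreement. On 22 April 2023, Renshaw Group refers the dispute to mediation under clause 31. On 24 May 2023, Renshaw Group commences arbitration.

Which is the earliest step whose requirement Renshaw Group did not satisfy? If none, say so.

None — every step was satisfied

(1) due by 16 January 2023 + 21 days = 6 February 2023; 19 January 2023 is within that limit.
(2) due by 16 January 2023 + 70 days = 27 March 2023; completed 23 March 2023, before the deadline.
(3) the permitted window runs from 23 March 2023 + 12 = 4 April 2023 to 23 March 2023 + 23 = 15 April 2023; done 14 April 2023, which is between those dates.
(4) due by 21 April 2023 + 71 days = 1 July 2023; 22 April 2023 is within that limit.
(5) the permitted window runs from 16 January 2023 + 14 = 30 January 2023 to 16 January 2023 + 137 = 2 June 2023; done 24 May 2023, which is between those dates.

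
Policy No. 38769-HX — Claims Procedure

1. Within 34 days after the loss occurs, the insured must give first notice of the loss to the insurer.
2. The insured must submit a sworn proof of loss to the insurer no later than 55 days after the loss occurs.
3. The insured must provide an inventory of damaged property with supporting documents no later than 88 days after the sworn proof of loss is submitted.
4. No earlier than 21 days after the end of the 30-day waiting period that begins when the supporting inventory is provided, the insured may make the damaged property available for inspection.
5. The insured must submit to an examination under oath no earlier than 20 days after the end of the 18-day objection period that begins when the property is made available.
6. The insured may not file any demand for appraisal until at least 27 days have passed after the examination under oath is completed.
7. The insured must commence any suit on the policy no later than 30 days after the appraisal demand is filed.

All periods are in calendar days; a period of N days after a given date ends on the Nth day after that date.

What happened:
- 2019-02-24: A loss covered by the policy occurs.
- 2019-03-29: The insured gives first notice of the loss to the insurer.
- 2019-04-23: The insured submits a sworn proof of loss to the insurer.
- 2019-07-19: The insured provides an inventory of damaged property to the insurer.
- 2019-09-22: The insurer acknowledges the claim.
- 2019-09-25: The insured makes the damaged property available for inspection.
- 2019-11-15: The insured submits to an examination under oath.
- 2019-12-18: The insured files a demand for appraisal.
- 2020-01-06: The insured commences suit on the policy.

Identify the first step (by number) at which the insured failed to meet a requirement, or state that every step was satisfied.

Step 1: 34 days after 2019-02-24 (when the loss occurs) is 2019-03-30; 2019-03-29 is within that limit.
Step 2: 55 days after 2019-02-24 (when the loss occurs) is 2019-04-20; done 2019-04-23 — 3 days late.

Step 2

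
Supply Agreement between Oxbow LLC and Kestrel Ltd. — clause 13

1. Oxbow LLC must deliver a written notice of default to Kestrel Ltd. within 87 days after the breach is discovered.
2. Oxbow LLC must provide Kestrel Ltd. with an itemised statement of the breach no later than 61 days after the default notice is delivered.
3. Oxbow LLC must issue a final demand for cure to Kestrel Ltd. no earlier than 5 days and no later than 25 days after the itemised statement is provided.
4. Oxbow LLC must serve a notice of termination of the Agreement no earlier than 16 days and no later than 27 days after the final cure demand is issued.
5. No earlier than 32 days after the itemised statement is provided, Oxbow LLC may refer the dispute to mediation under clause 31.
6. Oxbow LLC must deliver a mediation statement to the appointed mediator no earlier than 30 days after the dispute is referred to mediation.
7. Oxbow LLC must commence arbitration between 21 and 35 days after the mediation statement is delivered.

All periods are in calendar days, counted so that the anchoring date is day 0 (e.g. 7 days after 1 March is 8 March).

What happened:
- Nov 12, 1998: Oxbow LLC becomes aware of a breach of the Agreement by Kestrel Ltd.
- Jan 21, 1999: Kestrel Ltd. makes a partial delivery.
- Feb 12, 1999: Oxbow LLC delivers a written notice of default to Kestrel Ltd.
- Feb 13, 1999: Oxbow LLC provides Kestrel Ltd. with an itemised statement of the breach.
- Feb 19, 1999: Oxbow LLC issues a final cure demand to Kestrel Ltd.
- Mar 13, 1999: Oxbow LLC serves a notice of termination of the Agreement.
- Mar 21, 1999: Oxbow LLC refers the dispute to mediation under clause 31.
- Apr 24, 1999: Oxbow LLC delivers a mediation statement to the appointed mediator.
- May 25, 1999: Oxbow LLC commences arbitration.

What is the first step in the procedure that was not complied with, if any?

Step 1

Step 1 — counting 87 days from Nov 12, 1998 (when the breach is discovered) gives a deadline of Feb 7, 1999; done Feb 12, 1999 — 5 days late.
The analysis stops there.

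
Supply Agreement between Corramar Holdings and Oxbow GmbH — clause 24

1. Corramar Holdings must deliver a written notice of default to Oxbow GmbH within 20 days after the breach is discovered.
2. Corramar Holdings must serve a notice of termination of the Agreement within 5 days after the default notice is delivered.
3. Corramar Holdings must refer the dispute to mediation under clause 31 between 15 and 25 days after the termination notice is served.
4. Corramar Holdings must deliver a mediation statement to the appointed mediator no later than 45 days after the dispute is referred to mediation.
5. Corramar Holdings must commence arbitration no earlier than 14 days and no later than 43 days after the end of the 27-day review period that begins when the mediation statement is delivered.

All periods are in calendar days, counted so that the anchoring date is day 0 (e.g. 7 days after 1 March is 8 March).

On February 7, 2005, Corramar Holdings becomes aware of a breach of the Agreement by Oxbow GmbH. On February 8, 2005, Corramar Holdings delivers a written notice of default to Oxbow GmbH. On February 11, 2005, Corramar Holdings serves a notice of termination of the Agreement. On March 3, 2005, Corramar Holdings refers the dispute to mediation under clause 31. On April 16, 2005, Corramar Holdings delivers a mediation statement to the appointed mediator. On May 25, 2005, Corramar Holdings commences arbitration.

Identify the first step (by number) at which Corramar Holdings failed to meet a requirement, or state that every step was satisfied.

Step 5

Step 1 — counting 20 days from February 7, 2005 (when the breach is discovered) gives a deadline of February 27, 2005; February 8, 2005 is within that limit.
Step 2 — counting 5 days from February 8, 2005 (when the default notice is delivered) gives a deadline of February 13, 2005; done February 11, 2005 — timely.
Step 3 — 15 and 25 days from February 11, 2005 (when the termination notice is served) are February 26, 2005 and March 8, 2005 respectively; March 3, 2005 falls inside that range.
Step 4 — counting 45 days from March 3, 2005 (when the dispute is referred to mediation) gives a deadline of April 17, 2005; completed April 16, 2005, before the deadline.
Step 5 — 14 and 43 days from May 13, 2005 (end of the 27-day review period, which began when the mediation statement is delivered on April 16, 2005) are May 27, 2005 and June 25, 2005 respectively; done May 25, 2005 — 2 days before the window opened.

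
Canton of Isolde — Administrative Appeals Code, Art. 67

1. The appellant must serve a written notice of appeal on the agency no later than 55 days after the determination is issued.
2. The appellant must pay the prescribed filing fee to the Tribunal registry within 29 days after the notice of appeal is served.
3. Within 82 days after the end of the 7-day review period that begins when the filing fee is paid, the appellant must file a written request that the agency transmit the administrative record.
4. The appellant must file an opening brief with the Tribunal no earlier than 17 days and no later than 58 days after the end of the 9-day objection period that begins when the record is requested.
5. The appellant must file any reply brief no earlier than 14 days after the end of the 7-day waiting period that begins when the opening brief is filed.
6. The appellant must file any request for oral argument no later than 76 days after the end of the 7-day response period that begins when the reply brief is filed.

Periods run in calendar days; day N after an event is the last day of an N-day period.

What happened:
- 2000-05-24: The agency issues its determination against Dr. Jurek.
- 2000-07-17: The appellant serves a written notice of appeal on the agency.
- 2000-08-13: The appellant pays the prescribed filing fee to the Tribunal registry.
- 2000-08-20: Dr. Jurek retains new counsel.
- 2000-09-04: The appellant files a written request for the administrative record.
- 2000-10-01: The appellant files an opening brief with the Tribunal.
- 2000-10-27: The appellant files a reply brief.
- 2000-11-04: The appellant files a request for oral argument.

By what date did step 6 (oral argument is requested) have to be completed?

2001-01-18

The reply brief is filed on 2000-10-27; the 7-day response period therefore ends 2000-11-03, and step 6 runs from that date. 76 days after 2000-11-03 is 2001-01-18.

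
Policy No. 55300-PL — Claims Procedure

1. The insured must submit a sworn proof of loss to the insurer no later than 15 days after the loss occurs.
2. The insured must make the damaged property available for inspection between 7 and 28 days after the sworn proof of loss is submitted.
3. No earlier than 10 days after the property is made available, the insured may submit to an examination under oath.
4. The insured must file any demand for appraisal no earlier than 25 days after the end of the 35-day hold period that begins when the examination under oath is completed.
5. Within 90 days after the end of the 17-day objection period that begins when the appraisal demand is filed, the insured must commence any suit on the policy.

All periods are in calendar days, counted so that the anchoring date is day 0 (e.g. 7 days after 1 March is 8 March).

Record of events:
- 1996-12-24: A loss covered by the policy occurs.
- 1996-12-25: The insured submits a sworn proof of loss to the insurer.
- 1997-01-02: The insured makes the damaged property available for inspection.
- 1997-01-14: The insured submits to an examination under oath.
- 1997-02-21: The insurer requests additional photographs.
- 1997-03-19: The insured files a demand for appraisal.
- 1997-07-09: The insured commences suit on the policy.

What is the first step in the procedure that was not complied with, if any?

Step 5

Step 1: 15 days after 1996-12-24 (when the loss occurs) is 1997-01-08; done 1996-12-25 — timely.
Step 2: the window is 7–28 days after 1996-12-25 (when the sworn proof of loss is submitted), so 1997-01-01 through 1997-01-22; 1997-01-02 falls inside that range.
Step 3: the earliest permitted date is 10 days after 1997-01-02 (when the property is made available), i.e. 1997-01-12; done 1997-01-14, after the minimum wait.
Step 4: the earliest permitted date is 25 days after 1997-02-18 (end of the 35-day hold period, which began when the examination under oath is completed on 1997-01-14), i.e. 1997-03-15; done 1997-03-19 — permitted.
Step 5: 90 days after 1997-04-05 (end of the 17-day objection period, which began when the appraisal demand is filed on 1997-03-19) is 1997-07-04; done 1997-07-09 — 5 days late.
The procedure was therefore not followed at step 5.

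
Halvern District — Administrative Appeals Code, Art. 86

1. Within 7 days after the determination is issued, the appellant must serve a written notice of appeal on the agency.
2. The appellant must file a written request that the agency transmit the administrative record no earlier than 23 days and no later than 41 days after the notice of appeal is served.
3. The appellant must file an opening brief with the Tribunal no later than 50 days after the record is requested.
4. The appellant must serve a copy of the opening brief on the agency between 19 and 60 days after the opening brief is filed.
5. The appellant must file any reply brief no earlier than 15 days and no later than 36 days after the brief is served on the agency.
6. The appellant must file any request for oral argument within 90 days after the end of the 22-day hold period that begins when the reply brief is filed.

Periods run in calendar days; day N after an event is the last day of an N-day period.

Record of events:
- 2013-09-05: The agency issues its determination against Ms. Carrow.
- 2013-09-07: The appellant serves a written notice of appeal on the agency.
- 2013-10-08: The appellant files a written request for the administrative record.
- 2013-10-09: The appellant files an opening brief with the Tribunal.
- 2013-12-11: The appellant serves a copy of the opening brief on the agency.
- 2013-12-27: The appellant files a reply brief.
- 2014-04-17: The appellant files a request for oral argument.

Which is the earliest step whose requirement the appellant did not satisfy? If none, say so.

Step 1: 7 days after 2013-09-05 (when the determination is issued) is 2013-09-12; 2013-09-07 is within that limit.
Step 2: the window is 23–41 days after 2013-09-07 (when the notice of appeal is served), so 2013-09-30 through 2013-10-18; done 2013-10-08, which is between those dates.
Step 3: 50 days after 2013-10-08 (when the record is requested) is 2013-11-27; completed 2013-10-09, before the deadline.
Step 4: the window is 19–60 days after 2013-10-09 (when the opening brief is filed), so 2013-10-28 through 2013-12-08; 2013-12-11 is 3 days past the end of the window.
Later steps need not be reached.

Step 4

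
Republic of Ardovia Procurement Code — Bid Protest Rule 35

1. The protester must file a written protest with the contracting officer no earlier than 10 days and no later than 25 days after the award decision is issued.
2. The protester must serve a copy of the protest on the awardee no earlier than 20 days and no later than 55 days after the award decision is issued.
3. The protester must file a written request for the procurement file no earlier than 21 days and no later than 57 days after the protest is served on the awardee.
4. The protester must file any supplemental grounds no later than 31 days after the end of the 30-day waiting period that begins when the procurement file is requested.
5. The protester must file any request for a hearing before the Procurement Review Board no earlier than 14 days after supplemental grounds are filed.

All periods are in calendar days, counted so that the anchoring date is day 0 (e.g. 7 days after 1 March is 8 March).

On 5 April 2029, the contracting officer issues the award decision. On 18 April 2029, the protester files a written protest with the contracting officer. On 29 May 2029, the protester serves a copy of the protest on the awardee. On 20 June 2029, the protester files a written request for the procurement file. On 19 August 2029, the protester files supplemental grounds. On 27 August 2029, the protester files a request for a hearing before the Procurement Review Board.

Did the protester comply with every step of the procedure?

No

Step 1 — 10 and 25 days from 5 April 2029 (when the award decision is issued) are 15 April 2029 and 30 April 2029 respectively; done 18 April 2029, which is between those dates.
Step 2 — 20 and 55 days from 5 April 2029 (when the award decision is issued) are 25 April 2029 and 30 May 2029 respectively; done 29 May 2029, which is between those dates.
Step 3 — 21 and 57 days from 29 May 2029 (when the protest is served on the awardee) are 19 June 2029 and 25 July 2029 respectively; 20 June 2029 falls inside that range.
Step 4 — counting 31 days from 20 July 2029 (end of the 30-day waiting period, which began when the procurement file is requested on 20 June 2029) gives a deadline of 20 August 2029; completed 19 August 2029, before the deadline.
Step 5 — must wait 14 days from 19 August 2029 (when supplemental grounds are filed), so not before 2 September 2029; done 27 August 2029 — 6 days too early.
That is the first point of non-compliance.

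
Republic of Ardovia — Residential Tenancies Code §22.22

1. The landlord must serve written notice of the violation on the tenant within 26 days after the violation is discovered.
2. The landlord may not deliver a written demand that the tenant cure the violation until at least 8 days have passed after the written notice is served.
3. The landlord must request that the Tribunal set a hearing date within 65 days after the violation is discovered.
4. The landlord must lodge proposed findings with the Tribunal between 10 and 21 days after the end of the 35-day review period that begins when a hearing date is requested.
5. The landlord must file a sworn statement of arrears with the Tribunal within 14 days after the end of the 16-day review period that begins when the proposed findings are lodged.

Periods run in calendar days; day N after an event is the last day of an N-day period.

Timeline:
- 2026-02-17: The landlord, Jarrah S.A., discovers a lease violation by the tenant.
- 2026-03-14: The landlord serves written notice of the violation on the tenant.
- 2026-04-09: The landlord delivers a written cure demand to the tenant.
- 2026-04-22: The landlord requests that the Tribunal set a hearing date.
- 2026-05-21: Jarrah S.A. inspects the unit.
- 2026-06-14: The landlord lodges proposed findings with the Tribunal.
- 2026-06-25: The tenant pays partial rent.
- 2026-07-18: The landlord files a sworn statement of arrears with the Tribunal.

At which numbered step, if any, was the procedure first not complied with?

Step 5

(1) due by 2026-02-17 + 26 days = 2026-03-15; 2026-03-14 is within that limit.
(2) permitted from 2026-03-14 + 8 days = 2026-03-22 onward; done 2026-04-09, after the minimum wait.
(3) due by 2026-02-17 + 65 days = 2026-04-23; done 2026-04-22 — timely.
(4) the permitted window runs from 2026-05-27 + 10 = 2026-06-06 to 2026-05-27 + 21 = 2026-06-17; done 2026-06-14 — within the window.
(5) due by 2026-06-30 + 14 days = 2026-07-14; 2026-07-18 misses that deadline by 4 days.
No need to go further; step 5 was not satisfied.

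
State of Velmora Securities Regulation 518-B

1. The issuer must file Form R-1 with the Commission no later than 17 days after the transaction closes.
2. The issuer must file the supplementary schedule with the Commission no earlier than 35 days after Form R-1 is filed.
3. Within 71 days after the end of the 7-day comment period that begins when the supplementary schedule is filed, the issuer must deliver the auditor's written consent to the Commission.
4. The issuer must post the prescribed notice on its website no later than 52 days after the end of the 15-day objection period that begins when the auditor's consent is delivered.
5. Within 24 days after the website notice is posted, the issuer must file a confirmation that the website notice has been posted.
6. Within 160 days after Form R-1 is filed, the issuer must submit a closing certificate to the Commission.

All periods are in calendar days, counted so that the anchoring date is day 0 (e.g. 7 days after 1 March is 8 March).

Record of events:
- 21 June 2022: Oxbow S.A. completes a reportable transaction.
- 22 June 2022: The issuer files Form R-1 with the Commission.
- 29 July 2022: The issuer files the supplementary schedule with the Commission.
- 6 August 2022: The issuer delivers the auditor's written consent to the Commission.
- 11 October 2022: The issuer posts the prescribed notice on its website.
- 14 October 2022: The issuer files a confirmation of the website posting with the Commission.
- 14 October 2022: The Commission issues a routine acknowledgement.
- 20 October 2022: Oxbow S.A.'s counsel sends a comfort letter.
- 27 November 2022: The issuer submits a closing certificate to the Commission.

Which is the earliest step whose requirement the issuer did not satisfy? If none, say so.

Step 1 — counting 17 days from 21 June 2022 (when the transaction closes) gives a deadline of 8 July 2022; 22 June 2022 is within that limit.
Step 2 — must wait 35 days from 22 June 2022 (when Form R-1 is filed), so not before 27 July 2022; 29 July 2022 is on or after that date.
Step 3 — counting 71 days from 5 August 2022 (end of the 7-day comment period, which began when the supplementary schedule is filed on 29 July 2022) gives a deadline of 15 October 2022; 6 August 2022 is within that limit.
Step 4 — counting 52 days from 21 August 2022 (end of the 15-day objection period, which began when the auditor's consent is delivered on 6 August 2022) gives a deadline of 12 October 2022; 11 October 2022 is within that limit.
Step 5 — counting 24 days from 11 October 2022 (when the website notice is posted) gives a deadline of 4 November 2022; done 14 October 2022 — timely.
Step 6 — counting 160 days from 22 June 2022 (when Form R-1 is filed) gives a deadline of 29 November 2022; completed 27 November 2022, before the deadline.

None — every step was satisfied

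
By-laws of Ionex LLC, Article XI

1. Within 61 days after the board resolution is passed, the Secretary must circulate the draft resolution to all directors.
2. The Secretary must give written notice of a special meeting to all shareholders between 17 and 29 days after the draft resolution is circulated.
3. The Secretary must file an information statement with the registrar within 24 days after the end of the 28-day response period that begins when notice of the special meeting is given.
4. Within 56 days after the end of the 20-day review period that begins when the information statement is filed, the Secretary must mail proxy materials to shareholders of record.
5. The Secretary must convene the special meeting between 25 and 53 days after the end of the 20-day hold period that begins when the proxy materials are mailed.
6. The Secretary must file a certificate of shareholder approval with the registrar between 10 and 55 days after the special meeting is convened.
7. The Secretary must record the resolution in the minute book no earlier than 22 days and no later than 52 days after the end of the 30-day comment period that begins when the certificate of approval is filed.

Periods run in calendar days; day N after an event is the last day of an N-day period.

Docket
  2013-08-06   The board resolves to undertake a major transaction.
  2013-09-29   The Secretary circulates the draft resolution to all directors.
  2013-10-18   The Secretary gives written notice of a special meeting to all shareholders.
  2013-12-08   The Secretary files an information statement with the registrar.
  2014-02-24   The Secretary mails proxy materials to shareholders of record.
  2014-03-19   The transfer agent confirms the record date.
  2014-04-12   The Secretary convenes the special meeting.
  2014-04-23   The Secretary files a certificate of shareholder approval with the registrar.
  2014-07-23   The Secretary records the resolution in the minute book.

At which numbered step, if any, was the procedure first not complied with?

Step 4

(1) due by 2013-08-06 + 61 days = 2013-10-06; 2013-09-29 is within that limit.
(2) the permitted window runs from 2013-09-29 + 17 = 2013-10-16 to 2013-09-29 + 29 = 2013-10-28; done 2013-10-18 — within the window.
(3) due by 2013-11-15 + 24 days = 2013-12-09; done 2013-12-08 — timely.
(4) due by 2013-12-28 + 56 days = 2014-02-22; 2014-02-24 misses that deadline by 2 days.
The procedure was therefore not followed at step 4.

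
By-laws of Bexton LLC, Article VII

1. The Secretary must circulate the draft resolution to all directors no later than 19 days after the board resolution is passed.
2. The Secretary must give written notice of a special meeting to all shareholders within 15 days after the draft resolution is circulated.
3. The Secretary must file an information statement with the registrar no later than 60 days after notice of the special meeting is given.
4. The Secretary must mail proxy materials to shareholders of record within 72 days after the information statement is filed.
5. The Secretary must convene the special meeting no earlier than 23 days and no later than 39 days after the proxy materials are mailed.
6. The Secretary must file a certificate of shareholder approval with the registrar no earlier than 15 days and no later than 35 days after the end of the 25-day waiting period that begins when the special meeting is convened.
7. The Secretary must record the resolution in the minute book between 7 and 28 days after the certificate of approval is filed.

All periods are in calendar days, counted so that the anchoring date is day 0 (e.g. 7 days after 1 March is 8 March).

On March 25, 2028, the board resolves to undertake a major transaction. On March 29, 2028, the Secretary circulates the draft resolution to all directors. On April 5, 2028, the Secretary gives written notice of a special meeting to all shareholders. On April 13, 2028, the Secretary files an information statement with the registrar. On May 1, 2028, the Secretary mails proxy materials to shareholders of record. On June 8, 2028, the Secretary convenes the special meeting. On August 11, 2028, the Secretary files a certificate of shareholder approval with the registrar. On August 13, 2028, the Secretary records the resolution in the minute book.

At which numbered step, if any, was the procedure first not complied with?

Step 6

(1) due by March 25, 2028 + 19 days = April 13, 2028; March 29, 2028 is within that limit.
(2) due by March 29, 2028 + 15 days = April 13, 2028; April 5, 2028 is within that limit.
(3) due by April 5, 2028 + 60 days = June 4, 2028; done April 13, 2028 — timely.
(4) due by April 13, 2028 + 72 days = June 24, 2028; completed May 1, 2028, before the deadline.
(5) the permitted window runs from May 1, 2028 + 23 = May 24, 2028 to May 1, 2028 + 39 = June 9, 2028; done June 8, 2028, which is between those dates.
(6) the permitted window runs from July 3, 2028 + 15 = July 18, 2028 to July 3, 2028 + 35 = August 7, 2028; August 11, 2028 is 4 days past the end of the window.
That is the first point of non-compliance.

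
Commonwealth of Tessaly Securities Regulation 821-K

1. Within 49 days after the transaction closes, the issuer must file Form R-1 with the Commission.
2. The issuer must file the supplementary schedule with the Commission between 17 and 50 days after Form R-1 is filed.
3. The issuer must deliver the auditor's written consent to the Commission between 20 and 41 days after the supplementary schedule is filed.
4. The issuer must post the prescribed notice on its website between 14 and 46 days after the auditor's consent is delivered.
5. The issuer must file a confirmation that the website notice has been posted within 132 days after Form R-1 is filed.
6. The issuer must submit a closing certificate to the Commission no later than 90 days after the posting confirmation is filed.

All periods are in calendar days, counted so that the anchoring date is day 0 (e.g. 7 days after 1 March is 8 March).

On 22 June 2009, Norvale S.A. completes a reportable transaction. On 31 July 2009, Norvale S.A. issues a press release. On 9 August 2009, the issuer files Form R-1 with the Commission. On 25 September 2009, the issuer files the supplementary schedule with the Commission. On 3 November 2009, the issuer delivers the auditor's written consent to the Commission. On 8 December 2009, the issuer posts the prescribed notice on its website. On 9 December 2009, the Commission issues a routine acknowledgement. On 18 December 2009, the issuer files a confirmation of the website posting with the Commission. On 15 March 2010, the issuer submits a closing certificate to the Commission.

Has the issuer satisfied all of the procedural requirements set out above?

Yes

Step 1 — counting 49 days from 22 June 2009 (when the transaction closes) gives a deadline of 10 August 2009; completed 9 August 2009, before the deadline.
Step 2 — 17 and 50 days from 9 August 2009 (when Form R-1 is filed) are 26 August 2009 and 28 September 2009 respectively; done 25 September 2009, which is between those dates.
Step 3 — 20 and 41 days from 25 September 2009 (when the supplementary schedule is filed) are 15 October 2009 and 5 November 2009 respectively; done 3 November 2009, which is between those dates.
Step 4 — 14 and 46 days from 3 November 2009 (when the auditor's consent is delivered) are 17 November 2009 and 19 December 2009 respectively; 8 December 2009 falls inside that range.
Step 5 — counting 132 days from 9 August 2009 (when Form R-1 is filed) gives a deadline of 19 December 2009; 18 December 2009 is within that limit.
Step 6 — counting 90 days from 18 December 2009 (when the posting confirmation is filed) gives a deadline of 18 March 2010; 15 March 2010 is within that limit.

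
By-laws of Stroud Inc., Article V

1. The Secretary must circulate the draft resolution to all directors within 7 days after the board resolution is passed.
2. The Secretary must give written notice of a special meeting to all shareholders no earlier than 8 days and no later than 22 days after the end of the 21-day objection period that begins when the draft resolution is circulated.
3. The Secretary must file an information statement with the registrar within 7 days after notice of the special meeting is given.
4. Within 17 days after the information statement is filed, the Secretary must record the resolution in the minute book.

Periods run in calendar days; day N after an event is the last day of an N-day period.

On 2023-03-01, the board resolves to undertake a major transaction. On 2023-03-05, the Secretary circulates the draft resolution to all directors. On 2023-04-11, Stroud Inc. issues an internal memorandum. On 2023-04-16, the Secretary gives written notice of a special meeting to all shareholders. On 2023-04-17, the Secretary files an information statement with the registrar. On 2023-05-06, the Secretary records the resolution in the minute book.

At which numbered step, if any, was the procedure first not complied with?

Step 4

Step 1: 7 days after 2023-03-01 (when the board resolution is passed) is 2023-03-08; completed 2023-03-05, before the deadline.
Step 2: the window is 8–22 days after 2023-03-26 (end of the 21-day objection period, which began when the draft resolution is circulated on 2023-03-05), so 2023-04-03 through 2023-04-17; done 2023-04-16 — within the window.
Step 3: 7 days after 2023-04-16 (when notice of the special meeting is given) is 2023-04-23; done 2023-04-17 — timely.
Step 4: 17 days after 2023-04-17 (when the information statement is filed) is 2023-05-04; not done until 2023-05-06, 2 days after the deadline.
The procedure was therefore not followed at step 4.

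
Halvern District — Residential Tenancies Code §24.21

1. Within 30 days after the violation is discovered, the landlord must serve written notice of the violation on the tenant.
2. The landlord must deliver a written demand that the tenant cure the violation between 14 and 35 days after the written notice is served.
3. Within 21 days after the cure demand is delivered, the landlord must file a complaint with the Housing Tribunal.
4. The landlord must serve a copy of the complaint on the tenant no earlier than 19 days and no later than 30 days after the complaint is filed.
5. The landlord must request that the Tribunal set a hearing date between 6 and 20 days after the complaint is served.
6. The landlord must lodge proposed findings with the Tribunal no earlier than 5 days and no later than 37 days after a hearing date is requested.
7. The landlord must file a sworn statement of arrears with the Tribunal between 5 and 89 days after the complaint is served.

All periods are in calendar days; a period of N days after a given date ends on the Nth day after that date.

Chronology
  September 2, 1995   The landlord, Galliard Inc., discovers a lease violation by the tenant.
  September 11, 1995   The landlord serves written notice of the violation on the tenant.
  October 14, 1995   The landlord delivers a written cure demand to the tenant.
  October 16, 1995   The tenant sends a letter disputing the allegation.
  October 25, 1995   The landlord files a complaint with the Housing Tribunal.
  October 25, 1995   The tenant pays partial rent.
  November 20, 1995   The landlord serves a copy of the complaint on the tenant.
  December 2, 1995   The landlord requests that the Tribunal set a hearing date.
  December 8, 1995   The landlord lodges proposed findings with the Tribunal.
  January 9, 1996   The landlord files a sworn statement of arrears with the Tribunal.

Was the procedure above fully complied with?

(1) due by September 2, 1995 + 30 days = October 2, 1995; September 11, 1995 is within that limit.
(2) the permitted window runs from September 11, 1995 + 14 = September 25, 1995 to September 11, 1995 + 35 = October 16, 1995; done October 14, 1995 — within the window.
(3) due by October 14, 1995 + 21 days = November 4, 1995; completed October 25, 1995, before the deadline.
(4) the permitted window runs from October 25, 1995 + 19 = November 13, 1995 to October 25, 1995 + 30 = November 24, 1995; November 20, 1995 falls inside that range.
(5) the permitted window runs from November 20, 1995 + 6 = November 26, 1995 to November 20, 1995 + 20 = December 10, 1995; done December 2, 1995, which is between those dates.
(6) the permitted window runs from December 2, 1995 + 5 = December 7, 1995 to December 2, 1995 + 37 = January 8, 1996; done December 8, 1995 — within the window.
(7) the permitted window runs from November 20, 1995 + 5 = November 25, 1995 to November 20, 1995 + 89 = February 17, 1996; done January 9, 1996, which is between those dates.

Yes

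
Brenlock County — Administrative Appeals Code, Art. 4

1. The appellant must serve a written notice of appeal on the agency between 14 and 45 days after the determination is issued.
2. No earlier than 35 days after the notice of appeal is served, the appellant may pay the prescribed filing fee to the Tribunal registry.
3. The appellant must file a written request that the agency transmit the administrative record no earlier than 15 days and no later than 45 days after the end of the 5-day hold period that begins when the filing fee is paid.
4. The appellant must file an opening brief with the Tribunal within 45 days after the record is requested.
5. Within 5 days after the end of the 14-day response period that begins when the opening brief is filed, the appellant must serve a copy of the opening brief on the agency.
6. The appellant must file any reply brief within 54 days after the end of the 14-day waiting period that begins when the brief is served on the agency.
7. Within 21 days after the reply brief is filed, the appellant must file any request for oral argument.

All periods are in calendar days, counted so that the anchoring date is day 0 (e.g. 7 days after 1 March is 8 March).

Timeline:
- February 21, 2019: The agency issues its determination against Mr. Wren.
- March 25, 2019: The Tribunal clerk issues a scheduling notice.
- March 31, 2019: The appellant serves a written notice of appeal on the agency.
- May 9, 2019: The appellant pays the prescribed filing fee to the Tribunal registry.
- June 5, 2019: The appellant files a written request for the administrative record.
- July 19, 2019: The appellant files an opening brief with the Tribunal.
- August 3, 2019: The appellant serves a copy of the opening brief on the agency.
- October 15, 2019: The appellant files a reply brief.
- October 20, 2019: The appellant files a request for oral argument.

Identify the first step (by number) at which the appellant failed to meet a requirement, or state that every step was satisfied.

Step 1 — 14 and 45 days from February 21, 2019 (when the determination is issued) are March 7, 2019 and April 7, 2019 respectively; March 31, 2019 falls inside that range.
Step 2 — must wait 35 days from March 31, 2019 (when the notice of appeal is served), so not before May 5, 2019; May 9, 2019 is on or after that date.
Step 3 — 15 and 45 days from May 14, 2019 (end of the 5-day hold period, which began when the filing fee is paid on May 9, 2019) are May 29, 2019 and June 28, 2019 respectively; done June 5, 2019, which is between those dates.
Step 4 — counting 45 days from June 5, 2019 (when the record is requested) gives a deadline of July 20, 2019; done July 19, 2019 — timely.
Step 5 — counting 5 days from August 2, 2019 (end of the 14-day response period, which began when the opening brief is filed on July 19, 2019) gives a deadline of August 7, 2019; done August 3, 2019 — timely.
Step 6 — counting 54 days from August 17, 2019 (end of the 14-day waiting period, which began when the brief is served on the agency on August 3, 2019) gives a deadline of October 10, 2019; not done until October 15, 2019, 5 days after the deadline.

Step 6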